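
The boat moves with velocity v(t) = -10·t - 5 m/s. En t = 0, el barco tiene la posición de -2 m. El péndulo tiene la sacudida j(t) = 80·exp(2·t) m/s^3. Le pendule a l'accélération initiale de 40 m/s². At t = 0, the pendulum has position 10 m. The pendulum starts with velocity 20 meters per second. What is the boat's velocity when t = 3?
From the given velocity equation v(t) = -10·t - 5, we substitute t = 3 to get v = -35.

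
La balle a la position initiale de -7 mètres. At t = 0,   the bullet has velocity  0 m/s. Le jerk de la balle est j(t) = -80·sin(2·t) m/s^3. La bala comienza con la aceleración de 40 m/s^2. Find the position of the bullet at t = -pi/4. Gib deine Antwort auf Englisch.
To find the answer, we compute 3 antiderivatives of j(t) = -80·sin(2·t). Finding the integral of j(t) and using a(0) = 40: a(t) = 40·cos(2·t). Finding the integral of a(t) and using v(0) = 0: v(t) = 20·sin(2·t). Taking ∫v(t)dt and applying x(0) = -7, we find x(t) = 3 - 10·cos(2·t). We have position x(t) = 3 - 10·cos(2·t). Substituting t = -pi/4: x(-pi/4) = 3.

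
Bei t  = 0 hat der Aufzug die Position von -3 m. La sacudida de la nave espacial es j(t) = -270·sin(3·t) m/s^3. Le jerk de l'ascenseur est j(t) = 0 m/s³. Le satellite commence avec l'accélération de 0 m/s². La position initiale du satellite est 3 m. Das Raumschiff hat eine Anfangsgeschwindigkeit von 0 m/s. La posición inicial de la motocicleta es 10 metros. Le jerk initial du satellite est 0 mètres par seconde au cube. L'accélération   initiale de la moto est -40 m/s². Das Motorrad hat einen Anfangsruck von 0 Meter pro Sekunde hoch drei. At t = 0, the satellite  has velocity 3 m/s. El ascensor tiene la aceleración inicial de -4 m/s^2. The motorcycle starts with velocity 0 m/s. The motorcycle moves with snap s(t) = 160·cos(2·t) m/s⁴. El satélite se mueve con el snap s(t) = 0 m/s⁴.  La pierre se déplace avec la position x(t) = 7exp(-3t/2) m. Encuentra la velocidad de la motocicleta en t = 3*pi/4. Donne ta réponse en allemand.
Wir müssen das Integral unserer Gleichung für den Snap s(t) = 160·cos(2·t) 3-mal finden. Das Integral von dem Snap ist der Ruck. Mit j(0) = 0 erhalten wir j(t) = 80·sin(2·t). Durch Integration von dem Ruck und Verwendung der Anfangsbedingung a(0) = -40, erhalten wir a(t) = -40·cos(2·t). Mit ∫a(t)dt und Anwendung von v(0) = 0, finden wir v(t) = -20·sin(2·t). Mit v(t) = -20·sin(2·t) und Einsetzen von t = 3*pi/4, finden wir v = 20.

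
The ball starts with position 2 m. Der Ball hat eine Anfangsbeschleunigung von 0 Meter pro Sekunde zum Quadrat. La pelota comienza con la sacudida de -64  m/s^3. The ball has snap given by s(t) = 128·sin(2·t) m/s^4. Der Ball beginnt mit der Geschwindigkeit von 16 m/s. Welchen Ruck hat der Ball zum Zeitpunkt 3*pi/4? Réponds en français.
Pour résoudre ceci, nous devons prendre 1 primitive de notre équation du snap s(t) = 128·sin(2·t). En intégrant le snap et en utilisant la condition initiale j(0) = -64, nous obtenons j(t) = -64·cos(2·t). De l'équation du jerk j(t) = -64·cos(2·t), nous substituons t = 3*pi/4 pour obtenir j = 0.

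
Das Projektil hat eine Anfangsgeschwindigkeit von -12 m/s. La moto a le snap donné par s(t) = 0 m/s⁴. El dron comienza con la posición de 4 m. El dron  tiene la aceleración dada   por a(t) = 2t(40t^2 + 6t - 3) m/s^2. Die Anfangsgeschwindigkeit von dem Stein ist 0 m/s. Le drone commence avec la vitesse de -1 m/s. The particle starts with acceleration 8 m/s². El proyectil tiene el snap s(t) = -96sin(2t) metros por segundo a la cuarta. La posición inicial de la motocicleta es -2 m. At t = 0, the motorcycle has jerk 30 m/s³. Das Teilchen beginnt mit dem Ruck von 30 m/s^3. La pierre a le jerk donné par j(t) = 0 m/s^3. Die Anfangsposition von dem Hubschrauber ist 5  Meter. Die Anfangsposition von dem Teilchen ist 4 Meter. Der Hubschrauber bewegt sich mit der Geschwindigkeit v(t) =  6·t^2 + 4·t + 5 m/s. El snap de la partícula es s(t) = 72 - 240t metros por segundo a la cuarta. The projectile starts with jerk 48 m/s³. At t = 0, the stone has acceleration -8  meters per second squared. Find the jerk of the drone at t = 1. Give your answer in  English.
We must differentiate our acceleration equation a(t) = 2·t·(40·t^2 + 6·t - 3) 1 time. Differentiating acceleration, we get jerk: j(t) = 80·t^2 + 2·t·(80·t + 6) + 12·t - 6. From the given jerk equation j(t) = 80·t^2 + 2·t·(80·t + 6) + 12·t - 6, we substitute t = 1 to get j = 258.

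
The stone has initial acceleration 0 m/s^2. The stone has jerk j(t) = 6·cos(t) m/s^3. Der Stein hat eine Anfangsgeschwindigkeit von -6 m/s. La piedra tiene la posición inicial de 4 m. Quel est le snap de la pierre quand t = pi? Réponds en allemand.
Um dies zu lösen, müssen wir 1 Ableitung unserer Gleichung für den Ruck j(t) = 6·cos(t) nehmen. Durch Ableiten von dem Ruck erhalten wir den Snap: s(t) = -6·sin(t). Aus der Gleichung für den Snap s(t) = -6·sin(t), setzen wir t = pi ein und erhalten s = 0.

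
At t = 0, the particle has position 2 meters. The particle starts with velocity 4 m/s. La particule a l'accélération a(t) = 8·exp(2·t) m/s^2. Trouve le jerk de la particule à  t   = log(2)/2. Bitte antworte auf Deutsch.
Wir müssen unsere Gleichung für die Beschleunigung a(t) = 8·exp(2·t) 1-mal ableiten. Mit d/dt von a(t) finden wir j(t) = 16·exp(2·t). Wir haben den Ruck j(t) = 16·exp(2·t). Durch Einsetzen von t = log(2)/2: j(log(2)/2) = 32.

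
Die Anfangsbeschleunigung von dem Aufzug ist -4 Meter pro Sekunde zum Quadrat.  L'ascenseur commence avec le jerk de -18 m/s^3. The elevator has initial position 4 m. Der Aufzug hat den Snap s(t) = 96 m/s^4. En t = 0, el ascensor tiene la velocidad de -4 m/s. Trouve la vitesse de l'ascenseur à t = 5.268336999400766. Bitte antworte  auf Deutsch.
Ausgehend von dem Snap s(t) = 96, nehmen wir 3 Integrale. Mit ∫s(t)dt und Anwendung von j(0) = -18, finden wir j(t) = 96·t - 18. Das Integral von dem Ruck, mit a(0) = -4, ergibt die Beschleunigung: a(t) = 48·t^2 - 18·t - 4. Mit ∫a(t)dt und Anwendung von v(0) = -4, finden wir v(t) = 16·t^3 - 9·t^2 - 4·t - 4. Wir haben die Geschwindigkeit v(t) = 16·t^3 - 9·t^2 - 4·t - 4. Durch Einsetzen von t = 5.268336999400766: v(5.268336999400766) = 2064.72296208592.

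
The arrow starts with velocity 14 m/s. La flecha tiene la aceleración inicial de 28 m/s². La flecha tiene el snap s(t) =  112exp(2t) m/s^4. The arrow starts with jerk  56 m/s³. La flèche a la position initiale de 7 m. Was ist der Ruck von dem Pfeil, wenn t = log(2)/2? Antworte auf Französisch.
En partant du snap s(t) = 112·exp(2·t), nous prenons 1 intégrale. La primitive du snap, avec j(0) = 56, donne le jerk: j(t) = 56·exp(2·t). En utilisant j(t) = 56·exp(2·t) et en substituant t = log(2)/2, nous trouvons j = 112.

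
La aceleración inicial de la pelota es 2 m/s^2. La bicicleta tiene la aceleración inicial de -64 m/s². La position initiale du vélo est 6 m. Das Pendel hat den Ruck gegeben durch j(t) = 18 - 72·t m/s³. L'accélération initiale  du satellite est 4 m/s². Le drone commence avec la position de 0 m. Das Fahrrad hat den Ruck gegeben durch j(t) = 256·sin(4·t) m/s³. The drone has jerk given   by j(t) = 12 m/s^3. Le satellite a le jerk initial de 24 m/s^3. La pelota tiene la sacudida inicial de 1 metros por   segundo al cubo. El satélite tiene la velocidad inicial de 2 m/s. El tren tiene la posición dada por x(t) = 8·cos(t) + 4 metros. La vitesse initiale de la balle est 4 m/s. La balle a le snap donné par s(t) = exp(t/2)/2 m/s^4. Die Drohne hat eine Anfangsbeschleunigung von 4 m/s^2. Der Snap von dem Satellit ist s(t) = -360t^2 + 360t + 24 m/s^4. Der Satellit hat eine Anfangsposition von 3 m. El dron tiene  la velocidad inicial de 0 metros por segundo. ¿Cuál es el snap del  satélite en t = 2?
Tenemos el snap s(t) = -360·t^2 + 360·t + 24. Sustituyendo t = 2: s(2) = -696.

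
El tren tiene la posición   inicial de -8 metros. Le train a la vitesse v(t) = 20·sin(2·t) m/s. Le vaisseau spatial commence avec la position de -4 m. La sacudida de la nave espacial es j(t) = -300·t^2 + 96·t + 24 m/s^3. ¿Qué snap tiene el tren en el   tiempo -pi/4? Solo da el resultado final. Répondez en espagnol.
La respuesta es 0.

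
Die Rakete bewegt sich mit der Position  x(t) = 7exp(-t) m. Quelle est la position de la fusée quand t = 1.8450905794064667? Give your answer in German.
Wir haben die Position x(t) = 7·exp(-t). Durch Einsetzen von t = 1.8450905794064667: x(1.8450905794064667) = 1.10607705388687.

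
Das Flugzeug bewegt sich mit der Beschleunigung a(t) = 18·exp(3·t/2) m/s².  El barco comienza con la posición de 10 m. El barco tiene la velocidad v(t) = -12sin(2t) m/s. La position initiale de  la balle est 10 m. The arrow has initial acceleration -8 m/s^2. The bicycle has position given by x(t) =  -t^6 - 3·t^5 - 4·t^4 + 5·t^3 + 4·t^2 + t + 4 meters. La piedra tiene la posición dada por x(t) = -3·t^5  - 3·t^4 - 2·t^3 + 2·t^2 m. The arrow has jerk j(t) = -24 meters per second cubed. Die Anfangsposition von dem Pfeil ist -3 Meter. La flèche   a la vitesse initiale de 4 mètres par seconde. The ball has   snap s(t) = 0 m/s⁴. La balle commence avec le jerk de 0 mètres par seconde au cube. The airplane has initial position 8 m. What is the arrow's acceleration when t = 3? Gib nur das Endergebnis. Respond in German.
Bei t = 3, a = -80.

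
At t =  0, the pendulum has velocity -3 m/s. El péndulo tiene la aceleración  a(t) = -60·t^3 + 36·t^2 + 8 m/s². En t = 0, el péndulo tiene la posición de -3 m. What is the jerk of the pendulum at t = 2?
Starting from acceleration a(t) = -60·t^3 + 36·t^2 + 8, we take 1 derivative. Differentiating acceleration, we get jerk: j(t) = -180·t^2 + 72·t. Using j(t) = -180·t^2 + 72·t and substituting t = 2, we find j = -576.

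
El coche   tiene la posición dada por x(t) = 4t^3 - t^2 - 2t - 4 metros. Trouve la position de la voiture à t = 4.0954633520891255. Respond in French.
De l'équation de la position x(t) = 4·t^3 - t^2 - 2·t - 4, nous substituons t = 4.0954633520891255 pour obtenir x = 245.806132831231.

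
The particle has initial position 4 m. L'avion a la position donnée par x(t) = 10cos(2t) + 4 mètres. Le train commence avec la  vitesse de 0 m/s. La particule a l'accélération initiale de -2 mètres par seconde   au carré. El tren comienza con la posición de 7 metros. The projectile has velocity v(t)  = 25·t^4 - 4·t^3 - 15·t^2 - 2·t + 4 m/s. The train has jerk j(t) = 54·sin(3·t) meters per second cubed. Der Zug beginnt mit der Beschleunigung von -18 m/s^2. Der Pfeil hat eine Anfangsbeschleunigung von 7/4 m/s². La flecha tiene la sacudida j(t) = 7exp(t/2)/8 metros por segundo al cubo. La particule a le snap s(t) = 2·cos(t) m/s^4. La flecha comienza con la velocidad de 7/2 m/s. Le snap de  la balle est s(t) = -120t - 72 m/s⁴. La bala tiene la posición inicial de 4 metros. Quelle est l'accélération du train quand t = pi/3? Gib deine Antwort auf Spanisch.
Para resolver esto, necesitamos tomar 1 integral de nuestra ecuación de la sacudida j(t) = 54·sin(3·t). Integrando la sacudida y usando la condición inicial a(0) = -18, obtenemos a(t) = -18·cos(3·t). Tenemos la aceleración a(t) = -18·cos(3·t). Sustituyendo t = pi/3: a(pi/3) = 18.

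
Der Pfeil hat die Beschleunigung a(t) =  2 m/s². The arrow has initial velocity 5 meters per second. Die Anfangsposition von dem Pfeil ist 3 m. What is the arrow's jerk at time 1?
Starting from acceleration a(t) = 2, we take 1 derivative. The derivative of acceleration gives jerk: j(t) = 0. Using j(t) = 0 and substituting t = 1, we find j = 0.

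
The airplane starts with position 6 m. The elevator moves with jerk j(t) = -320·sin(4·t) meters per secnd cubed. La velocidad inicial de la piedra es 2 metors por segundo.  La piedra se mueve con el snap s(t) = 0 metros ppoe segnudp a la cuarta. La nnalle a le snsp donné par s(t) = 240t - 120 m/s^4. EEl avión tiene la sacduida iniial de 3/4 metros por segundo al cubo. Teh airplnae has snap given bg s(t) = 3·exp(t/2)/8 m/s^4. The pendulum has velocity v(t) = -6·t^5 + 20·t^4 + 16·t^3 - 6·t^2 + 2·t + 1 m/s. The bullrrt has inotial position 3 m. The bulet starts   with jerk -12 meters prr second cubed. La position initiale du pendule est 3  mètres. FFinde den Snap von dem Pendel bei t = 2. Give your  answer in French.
Nous devons dériver notre équation de la vitesse v(t) = -6·t^5 + 20·t^4 + 16·t^3 - 6·t^2 + 2·t + 1 3 fois. En prenant d/dt de v(t), nous trouvons a(t) = -30·t^4 + 80·t^3 + 48·t^2 - 12·t + 2. En prenant d/dt de a(t), nous trouvons j(t) = -120·t^3 + 240·t^2 + 96·t - 12. En prenant d/dt de j(t), nous trouvons s(t) = -360·t^2 + 480·t + 96. De l'équation du snap s(t) = -360·t^2 + 480·t + 96, nous substituons t = 2 pour obtenir s = -384.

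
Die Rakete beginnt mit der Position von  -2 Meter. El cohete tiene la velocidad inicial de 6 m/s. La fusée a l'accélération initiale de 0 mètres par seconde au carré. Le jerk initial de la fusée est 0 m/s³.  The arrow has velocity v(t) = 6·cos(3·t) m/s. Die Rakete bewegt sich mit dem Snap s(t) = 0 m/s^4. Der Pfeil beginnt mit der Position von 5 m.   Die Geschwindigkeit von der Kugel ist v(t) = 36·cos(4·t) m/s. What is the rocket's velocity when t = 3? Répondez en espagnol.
Partiendo del snap s(t) = 0, tomamos 3 integrales. Integrando el snap y usando la condición inicial j(0) = 0, obtenemos j(t) = 0. Tomando ∫j(t)dt y aplicando a(0) = 0, encontramos a(t) = 0. La antiderivada de la aceleración es la velocidad. Usando v(0) = 6, obtenemos v(t) = 6. Usando v(t) = 6 y sustituyendo t = 3, encontramos v = 6.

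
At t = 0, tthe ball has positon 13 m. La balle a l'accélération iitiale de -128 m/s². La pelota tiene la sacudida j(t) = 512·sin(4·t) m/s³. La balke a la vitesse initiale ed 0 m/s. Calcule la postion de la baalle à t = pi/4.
En partant du jerk j(t) = 512·sin(4·t), nous prenons 3 intégrales. L'intégrale du jerk, avec a(0) = -128, donne l'accélération: a(t) = -128·cos(4·t). La primitive de l'accélération, avec v(0) = 0, donne la vitesse: v(t) = -32·sin(4·t). En prenant ∫v(t)dt et en appliquant x(0) = 13, nous trouvons x(t) = 8·cos(4·t) + 5. Nous avons la position x(t) = 8·cos(4·t) + 5. En substituant t = pi/4: x(pi/4) = -3.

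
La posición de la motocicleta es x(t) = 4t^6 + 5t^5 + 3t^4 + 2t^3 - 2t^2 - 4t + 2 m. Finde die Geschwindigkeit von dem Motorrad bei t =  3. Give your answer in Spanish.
Para resolver esto, necesitamos tomar 1 derivada de nuestra ecuación de la posición x(t) = 4·t^6 + 5·t^5 + 3·t^4 + 2·t^3 - 2·t^2 - 4·t + 2. La derivada de la posición da la velocidad: v(t) = 24·t^5 + 25·t^4 + 12·t^3 + 6·t^2 - 4·t - 4. Usando v(t) = 24·t^5 + 25·t^4 + 12·t^3 + 6·t^2 - 4·t - 4 y sustituyendo t = 3, encontramos v = 8219.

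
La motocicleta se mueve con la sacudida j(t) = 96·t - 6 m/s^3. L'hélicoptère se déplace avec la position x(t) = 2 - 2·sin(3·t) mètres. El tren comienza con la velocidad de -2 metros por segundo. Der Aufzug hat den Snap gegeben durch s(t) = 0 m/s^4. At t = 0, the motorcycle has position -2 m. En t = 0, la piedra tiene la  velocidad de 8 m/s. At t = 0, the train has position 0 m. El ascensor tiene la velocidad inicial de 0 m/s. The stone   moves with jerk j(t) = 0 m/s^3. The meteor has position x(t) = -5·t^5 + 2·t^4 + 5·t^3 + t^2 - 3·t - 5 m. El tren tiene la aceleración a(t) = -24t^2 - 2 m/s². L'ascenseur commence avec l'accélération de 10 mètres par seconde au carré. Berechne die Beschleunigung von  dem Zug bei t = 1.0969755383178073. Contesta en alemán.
Aus der Gleichung für die Beschleunigung a(t) = -24·t^2 - 2, setzen wir t = 1.0969755383178073 ein und erhalten a = -30.8805279600234.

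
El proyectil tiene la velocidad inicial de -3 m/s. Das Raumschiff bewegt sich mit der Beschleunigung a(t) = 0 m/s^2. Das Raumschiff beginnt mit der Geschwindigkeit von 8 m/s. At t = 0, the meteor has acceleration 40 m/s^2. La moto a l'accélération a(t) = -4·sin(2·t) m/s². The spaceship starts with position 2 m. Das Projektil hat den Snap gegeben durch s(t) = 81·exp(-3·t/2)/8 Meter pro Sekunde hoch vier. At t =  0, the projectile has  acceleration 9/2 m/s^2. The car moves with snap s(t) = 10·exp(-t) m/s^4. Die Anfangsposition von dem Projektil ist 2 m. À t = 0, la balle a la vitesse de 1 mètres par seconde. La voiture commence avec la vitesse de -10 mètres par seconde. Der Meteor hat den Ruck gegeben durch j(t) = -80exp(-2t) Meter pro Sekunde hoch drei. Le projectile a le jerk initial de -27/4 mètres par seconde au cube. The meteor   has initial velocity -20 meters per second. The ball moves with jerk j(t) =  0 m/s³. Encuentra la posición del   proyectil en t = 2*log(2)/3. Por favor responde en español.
Necesitamos integrar nuestra ecuación del snap s(t) = 81·exp(-3·t/2)/8 4 veces. Tomando ∫s(t)dt y aplicando j(0) = -27/4, encontramos j(t) = -27·exp(-3·t/2)/4. La antiderivada de la sacudida, con a(0) = 9/2, da la aceleración: a(t) = 9·exp(-3·t/2)/2. Integrando la aceleración y usando la condición inicial v(0) = -3, obtenemos v(t) = -3·exp(-3·t/2). Tomando ∫v(t)dt y aplicando x(0) = 2, encontramos x(t) = 2·exp(-3·t/2). Tenemos la posición x(t) = 2·exp(-3·t/2). Sustituyendo t = 2*log(2)/3: x(2*log(2)/3) = 1.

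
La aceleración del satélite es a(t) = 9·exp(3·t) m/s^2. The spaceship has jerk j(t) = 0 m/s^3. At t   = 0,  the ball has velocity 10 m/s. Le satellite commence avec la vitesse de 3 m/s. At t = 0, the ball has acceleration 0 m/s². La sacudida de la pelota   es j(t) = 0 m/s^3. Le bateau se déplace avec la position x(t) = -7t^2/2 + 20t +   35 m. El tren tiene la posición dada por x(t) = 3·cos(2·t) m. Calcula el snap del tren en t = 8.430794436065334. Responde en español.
Partiendo de la posición x(t) = 3·cos(2·t), tomamos 4 derivadas. Tomando d/dt de x(t), encontramos v(t) = -6·sin(2·t). La derivada de la velocidad da la aceleración: a(t) = -12·cos(2·t). Tomando d/dt de a(t), encontramos j(t) = 24·sin(2·t). Tomando d/dt de j(t), encontramos s(t) = 48·cos(2·t). De la ecuación del snap s(t) = 48·cos(2·t), sustituimos t = 8.430794436065334 para obtener s = -19.4484212444969.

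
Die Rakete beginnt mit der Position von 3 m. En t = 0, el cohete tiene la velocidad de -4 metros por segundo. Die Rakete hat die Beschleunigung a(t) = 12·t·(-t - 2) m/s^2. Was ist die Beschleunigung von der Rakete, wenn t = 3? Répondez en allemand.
Mit a(t) = 12·t·(-t - 2) und Einsetzen von t = 3, finden wir a = -180.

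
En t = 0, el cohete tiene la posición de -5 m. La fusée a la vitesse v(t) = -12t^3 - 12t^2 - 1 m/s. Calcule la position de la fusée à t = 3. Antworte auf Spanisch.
Necesitamos integrar nuestra ecuación de la velocidad v(t) = -12·t^3 - 12·t^2 - 1 1 vez. Tomando ∫v(t)dt y aplicando x(0) = -5, encontramos x(t) = -3·t^4 - 4·t^3 - t - 5. Usando x(t) = -3·t^4 - 4·t^3 - t - 5 y sustituyendo t = 3, encontramos x = -359.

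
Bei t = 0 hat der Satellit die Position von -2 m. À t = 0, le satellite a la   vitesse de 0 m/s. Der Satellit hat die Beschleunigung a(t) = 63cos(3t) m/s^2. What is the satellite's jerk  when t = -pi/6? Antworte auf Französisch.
Nous devons dériver notre équation de l'accélération a(t) = 63·cos(3·t) 1 fois. La dérivée de l'accélération donne le jerk: j(t) = -189·sin(3·t). En utilisant j(t) = -189·sin(3·t) et en substituant t = -pi/6, nous trouvons j = 189.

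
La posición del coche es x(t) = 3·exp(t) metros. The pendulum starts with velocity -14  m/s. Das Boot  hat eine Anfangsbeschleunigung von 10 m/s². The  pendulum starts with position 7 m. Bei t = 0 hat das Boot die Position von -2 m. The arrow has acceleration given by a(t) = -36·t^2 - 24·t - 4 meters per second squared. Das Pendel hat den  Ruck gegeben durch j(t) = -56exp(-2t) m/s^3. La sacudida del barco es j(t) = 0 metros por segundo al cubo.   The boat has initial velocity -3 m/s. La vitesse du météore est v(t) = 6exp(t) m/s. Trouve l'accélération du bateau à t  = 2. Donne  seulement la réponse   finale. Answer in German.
Die Beschleunigung bei t = 2 ist a = 10.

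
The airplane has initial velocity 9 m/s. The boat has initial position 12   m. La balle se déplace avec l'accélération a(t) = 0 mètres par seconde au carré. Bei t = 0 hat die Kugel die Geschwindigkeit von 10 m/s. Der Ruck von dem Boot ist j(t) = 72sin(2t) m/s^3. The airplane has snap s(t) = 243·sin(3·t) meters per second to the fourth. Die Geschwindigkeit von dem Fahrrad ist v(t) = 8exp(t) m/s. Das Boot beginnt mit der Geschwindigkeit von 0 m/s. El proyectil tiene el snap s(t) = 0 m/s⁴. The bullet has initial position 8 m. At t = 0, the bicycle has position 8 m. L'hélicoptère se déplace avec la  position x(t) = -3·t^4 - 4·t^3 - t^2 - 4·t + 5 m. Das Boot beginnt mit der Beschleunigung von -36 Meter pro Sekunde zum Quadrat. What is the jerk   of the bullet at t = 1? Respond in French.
Nous devons dériver notre équation de l'accélération a(t) = 0 1 fois. La dérivée de l'accélération donne le jerk: j(t) = 0. En utilisant j(t) = 0 et en substituant t = 1, nous trouvons j = 0.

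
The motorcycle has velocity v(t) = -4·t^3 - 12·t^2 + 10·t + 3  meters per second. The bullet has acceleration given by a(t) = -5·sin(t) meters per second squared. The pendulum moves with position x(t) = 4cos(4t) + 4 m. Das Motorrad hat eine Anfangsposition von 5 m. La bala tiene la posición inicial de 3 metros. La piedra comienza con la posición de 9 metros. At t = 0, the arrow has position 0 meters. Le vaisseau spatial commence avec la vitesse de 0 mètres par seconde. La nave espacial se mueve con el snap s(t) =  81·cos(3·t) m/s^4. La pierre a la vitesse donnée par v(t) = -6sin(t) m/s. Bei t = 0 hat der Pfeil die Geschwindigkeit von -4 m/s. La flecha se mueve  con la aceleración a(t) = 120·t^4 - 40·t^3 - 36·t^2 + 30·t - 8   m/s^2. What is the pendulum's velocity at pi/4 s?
Starting from position x(t) = 4·cos(4·t) + 4, we take 1 derivative. Taking d/dt of x(t), we find v(t) = -16·sin(4·t). Using v(t) = -16·sin(4·t) and substituting t = pi/4, we find v = 0.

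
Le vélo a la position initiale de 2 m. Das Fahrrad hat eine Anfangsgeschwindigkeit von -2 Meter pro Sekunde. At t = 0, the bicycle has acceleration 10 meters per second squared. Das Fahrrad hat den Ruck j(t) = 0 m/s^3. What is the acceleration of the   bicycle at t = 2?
Starting from jerk j(t) = 0, we take 1 antiderivative. Finding the integral of j(t) and using a(0) = 10: a(t) = 10. Using a(t) = 10 and substituting t = 2, we find a = 10.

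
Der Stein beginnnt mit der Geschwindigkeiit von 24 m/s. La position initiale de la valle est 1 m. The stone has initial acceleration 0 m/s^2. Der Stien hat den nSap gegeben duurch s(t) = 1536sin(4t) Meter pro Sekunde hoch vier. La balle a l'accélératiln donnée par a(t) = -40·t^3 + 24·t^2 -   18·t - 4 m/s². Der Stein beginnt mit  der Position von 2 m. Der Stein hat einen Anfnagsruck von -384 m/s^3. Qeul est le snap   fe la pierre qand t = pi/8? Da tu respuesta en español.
Tenemos el snap s(t) = 1536·sin(4·t). Sustituyendo t = pi/8: s(pi/8) = 1536.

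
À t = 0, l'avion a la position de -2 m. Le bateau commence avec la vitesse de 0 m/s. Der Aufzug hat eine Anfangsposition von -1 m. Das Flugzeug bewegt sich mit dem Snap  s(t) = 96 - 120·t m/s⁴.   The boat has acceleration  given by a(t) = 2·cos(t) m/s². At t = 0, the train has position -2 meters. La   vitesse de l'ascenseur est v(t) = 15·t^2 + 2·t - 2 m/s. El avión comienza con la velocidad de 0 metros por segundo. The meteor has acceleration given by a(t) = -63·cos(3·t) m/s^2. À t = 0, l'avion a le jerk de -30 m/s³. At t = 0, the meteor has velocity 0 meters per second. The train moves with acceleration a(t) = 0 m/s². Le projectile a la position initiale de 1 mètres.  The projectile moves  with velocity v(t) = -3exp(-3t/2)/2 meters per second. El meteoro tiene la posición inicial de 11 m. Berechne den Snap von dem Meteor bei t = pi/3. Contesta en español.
Partiendo de la aceleración a(t) = -63·cos(3·t), tomamos 2 derivadas. La derivada de la aceleración da la sacudida: j(t) = 189·sin(3·t). La derivada de la sacudida da el snap: s(t) = 567·cos(3·t). De la ecuación del snap s(t) = 567·cos(3·t), sustituimos t = pi/3 para obtener s = -567.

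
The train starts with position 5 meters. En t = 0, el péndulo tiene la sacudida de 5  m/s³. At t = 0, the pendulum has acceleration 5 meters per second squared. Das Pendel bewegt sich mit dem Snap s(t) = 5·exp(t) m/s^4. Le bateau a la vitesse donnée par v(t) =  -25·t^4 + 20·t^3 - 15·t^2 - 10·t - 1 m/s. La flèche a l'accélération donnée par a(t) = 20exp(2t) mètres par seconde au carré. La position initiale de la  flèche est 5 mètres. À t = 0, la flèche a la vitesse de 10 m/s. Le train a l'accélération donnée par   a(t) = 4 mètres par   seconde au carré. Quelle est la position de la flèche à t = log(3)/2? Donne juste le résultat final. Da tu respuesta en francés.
La position à t = log(3)/2 est x = 15.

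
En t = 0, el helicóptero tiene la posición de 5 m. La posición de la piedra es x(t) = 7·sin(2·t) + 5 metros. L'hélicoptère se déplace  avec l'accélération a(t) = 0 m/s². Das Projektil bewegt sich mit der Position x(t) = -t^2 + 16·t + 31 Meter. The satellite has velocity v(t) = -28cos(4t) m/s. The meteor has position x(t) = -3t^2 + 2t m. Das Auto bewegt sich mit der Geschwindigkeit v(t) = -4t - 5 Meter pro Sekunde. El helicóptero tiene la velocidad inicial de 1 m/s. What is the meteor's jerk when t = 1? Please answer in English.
To solve this, we need to take 3 derivatives of our position equation x(t) = -3·t^2 + 2·t. Differentiating position, we get velocity: v(t) = 2 - 6·t. The derivative of velocity gives acceleration: a(t) = -6. The derivative of acceleration gives jerk: j(t) = 0. We have jerk j(t) = 0. Substituting t = 1: j(1) = 0.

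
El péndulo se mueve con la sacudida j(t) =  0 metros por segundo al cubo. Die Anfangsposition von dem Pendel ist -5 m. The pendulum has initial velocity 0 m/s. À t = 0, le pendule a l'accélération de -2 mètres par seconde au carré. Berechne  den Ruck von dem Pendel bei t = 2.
Mit j(t) = 0 und Einsetzen von t = 2, finden wir j = 0.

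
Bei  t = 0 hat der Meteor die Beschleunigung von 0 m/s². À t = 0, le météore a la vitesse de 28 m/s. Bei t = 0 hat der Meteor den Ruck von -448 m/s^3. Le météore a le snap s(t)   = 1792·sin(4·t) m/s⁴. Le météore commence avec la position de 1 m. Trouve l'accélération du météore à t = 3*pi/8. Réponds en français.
Nous devons intégrer notre équation du snap s(t) = 1792·sin(4·t) 2 fois. L'intégrale du snap, avec j(0) = -448, donne le jerk: j(t) = -448·cos(4·t). En prenant ∫j(t)dt et en appliquant a(0) = 0, nous trouvons a(t) = -112·sin(4·t). Nous avons l'accélération a(t) = -112·sin(4·t). En substituant t = 3*pi/8: a(3*pi/8) = 112.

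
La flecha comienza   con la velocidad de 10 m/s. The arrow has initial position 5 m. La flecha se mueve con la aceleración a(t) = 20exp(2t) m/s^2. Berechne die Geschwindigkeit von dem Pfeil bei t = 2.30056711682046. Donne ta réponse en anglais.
To solve this, we need to take 1 antiderivative of our acceleration equation a(t) = 20·exp(2·t). Finding the antiderivative of a(t) and using v(0) = 10: v(t) = 10·exp(2·t). We have velocity v(t) = 10·exp(2·t). Substituting t = 2.30056711682046: v(2.30056711682046) = 995.972181162671.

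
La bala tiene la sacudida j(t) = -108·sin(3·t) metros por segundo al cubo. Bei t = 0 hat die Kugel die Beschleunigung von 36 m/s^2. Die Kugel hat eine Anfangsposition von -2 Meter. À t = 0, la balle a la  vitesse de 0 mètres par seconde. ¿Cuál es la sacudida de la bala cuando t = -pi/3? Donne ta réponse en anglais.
From the given jerk equation j(t) = -108·sin(3·t), we substitute t = -pi/3 to get j = 0.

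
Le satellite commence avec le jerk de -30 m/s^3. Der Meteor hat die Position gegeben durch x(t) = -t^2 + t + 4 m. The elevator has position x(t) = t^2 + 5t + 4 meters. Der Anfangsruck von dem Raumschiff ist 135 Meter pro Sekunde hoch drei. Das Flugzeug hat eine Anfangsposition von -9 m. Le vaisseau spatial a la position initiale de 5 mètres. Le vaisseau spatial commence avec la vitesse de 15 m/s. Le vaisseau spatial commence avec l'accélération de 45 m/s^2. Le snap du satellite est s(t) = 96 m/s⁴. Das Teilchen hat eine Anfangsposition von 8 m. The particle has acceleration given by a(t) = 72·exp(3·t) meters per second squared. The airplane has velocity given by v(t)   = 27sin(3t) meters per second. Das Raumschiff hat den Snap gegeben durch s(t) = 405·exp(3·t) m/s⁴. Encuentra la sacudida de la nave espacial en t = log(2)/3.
Necesitamos integrar nuestra ecuación del snap s(t) = 405·exp(3·t) 1 vez. Integrando el snap y usando la condición inicial j(0) = 135, obtenemos j(t) = 135·exp(3·t). Usando j(t) = 135·exp(3·t) y sustituyendo t = log(2)/3, encontramos j = 270.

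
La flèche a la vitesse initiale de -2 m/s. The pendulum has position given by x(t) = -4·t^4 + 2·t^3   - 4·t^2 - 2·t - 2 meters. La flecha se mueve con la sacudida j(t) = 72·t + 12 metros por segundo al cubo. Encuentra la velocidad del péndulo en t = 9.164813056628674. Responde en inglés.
To solve this, we need to take 1 derivative of our position equation x(t) = -4·t^4 + 2·t^3 - 4·t^2 - 2·t - 2. Taking d/dt of x(t), we find v(t) = -16·t^3 + 6·t^2 - 8·t - 2. We have velocity v(t) = -16·t^3 + 6·t^2 - 8·t - 2. Substituting t = 9.164813056628674: v(9.164813056628674) = -11887.9550728771.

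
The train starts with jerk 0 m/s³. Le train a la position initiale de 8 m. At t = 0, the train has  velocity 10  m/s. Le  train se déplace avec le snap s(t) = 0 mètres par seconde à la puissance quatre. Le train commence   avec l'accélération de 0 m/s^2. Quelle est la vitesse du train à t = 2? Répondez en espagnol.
Necesitamos integrar nuestra ecuación del snap s(t) = 0 3 veces. La integral del snap, con j(0) = 0, da la sacudida: j(t) = 0. Integrando la sacudida y usando la condición inicial a(0) = 0, obtenemos a(t) = 0. Integrando la aceleración y usando la condición inicial v(0) = 10, obtenemos v(t) = 10. De la ecuación de la velocidad v(t) = 10, sustituimos t = 2 para obtener v = 10.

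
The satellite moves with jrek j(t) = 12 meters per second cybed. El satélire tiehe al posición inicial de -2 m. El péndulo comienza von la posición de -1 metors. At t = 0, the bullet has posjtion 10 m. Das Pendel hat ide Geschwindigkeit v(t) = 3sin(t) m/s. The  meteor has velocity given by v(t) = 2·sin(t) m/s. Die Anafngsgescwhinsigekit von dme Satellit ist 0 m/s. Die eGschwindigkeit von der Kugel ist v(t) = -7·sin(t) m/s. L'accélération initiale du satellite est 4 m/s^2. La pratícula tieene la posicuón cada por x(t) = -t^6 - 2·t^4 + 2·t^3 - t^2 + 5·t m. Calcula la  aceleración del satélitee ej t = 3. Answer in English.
We must find the integral of our jerk equation j(t) = 12 1 time. Integrating jerk and using the initial condition a(0) = 4, we get a(t) = 12·t + 4. We have acceleration a(t) = 12·t + 4. Substituting t = 3: a(3) = 40.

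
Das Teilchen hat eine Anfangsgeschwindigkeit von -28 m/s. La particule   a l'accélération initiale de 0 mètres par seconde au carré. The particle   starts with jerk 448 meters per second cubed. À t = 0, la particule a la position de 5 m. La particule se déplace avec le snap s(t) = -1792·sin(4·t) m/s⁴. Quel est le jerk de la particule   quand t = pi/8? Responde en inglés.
We need to integrate our snap equation s(t) = -1792·sin(4·t) 1 time. The antiderivative of snap, with j(0) = 448, gives jerk: j(t) = 448·cos(4·t). Using j(t) = 448·cos(4·t) and substituting t = pi/8, we find j = 0.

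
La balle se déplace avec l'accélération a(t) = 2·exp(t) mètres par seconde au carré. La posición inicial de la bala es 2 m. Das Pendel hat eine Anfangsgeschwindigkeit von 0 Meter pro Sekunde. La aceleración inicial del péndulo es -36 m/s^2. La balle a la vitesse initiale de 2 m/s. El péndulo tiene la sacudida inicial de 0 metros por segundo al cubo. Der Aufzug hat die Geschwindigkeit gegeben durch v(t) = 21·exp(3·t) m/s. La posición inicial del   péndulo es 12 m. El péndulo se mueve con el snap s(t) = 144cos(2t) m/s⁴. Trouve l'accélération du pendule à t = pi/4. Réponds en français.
Nous devons trouver la primitive de notre équation du snap s(t) = 144·cos(2·t) 2 fois. En intégrant le snap et en utilisant la condition initiale j(0) = 0, nous obtenons j(t) = 72·sin(2·t). En intégrant le jerk et en utilisant la condition initiale a(0) = -36, nous obtenons a(t) = -36·cos(2·t). De l'équation de l'accélération a(t) = -36·cos(2·t), nous substituons t = pi/4 pour obtenir a = 0.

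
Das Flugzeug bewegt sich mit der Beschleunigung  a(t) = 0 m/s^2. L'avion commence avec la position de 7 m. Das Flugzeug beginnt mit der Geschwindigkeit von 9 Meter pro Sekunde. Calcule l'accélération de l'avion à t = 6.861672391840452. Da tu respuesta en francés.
De l'équation de l'accélération a(t) = 0, nous substituons t = 6.861672391840452 pour obtenir a = 0.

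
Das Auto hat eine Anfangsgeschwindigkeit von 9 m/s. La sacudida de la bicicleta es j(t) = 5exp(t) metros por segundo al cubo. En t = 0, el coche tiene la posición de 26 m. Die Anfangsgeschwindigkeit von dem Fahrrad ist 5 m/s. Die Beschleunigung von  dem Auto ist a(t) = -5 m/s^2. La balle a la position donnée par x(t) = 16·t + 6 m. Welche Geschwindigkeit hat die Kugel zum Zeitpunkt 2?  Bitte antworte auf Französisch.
Nous devons dériver notre équation de la position x(t) = 16·t + 6 1 fois. La dérivée de la position donne la vitesse: v(t) = 16. De l'équation de la vitesse v(t) = 16, nous substituons t = 2 pour obtenir v = 16.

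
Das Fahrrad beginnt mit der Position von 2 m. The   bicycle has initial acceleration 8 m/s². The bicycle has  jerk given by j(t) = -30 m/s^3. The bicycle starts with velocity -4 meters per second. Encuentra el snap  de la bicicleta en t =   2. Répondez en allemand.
Wir müssen unsere Gleichung für den Ruck j(t) = -30 1-mal ableiten. Durch Ableiten von dem Ruck erhalten wir den Snap: s(t) = 0. Wir haben den Snap s(t) = 0. Durch Einsetzen von t = 2: s(2) = 0.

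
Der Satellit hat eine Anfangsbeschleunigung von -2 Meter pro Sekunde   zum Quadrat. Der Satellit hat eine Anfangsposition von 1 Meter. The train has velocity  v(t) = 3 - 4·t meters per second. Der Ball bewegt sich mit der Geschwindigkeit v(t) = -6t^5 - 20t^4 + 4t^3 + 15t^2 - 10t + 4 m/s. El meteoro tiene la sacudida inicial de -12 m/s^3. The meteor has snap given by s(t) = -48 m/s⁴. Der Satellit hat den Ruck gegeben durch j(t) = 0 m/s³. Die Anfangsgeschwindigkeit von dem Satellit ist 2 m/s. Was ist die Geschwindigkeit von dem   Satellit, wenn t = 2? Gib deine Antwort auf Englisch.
To solve this, we need to take 2 integrals of our jerk equation j(t) = 0. Finding the integral of j(t) and using a(0) = -2: a(t) = -2. The antiderivative of acceleration is velocity. Using v(0) = 2, we get v(t) = 2 - 2·t. Using v(t) = 2 - 2·t and substituting t = 2, we find v = -2.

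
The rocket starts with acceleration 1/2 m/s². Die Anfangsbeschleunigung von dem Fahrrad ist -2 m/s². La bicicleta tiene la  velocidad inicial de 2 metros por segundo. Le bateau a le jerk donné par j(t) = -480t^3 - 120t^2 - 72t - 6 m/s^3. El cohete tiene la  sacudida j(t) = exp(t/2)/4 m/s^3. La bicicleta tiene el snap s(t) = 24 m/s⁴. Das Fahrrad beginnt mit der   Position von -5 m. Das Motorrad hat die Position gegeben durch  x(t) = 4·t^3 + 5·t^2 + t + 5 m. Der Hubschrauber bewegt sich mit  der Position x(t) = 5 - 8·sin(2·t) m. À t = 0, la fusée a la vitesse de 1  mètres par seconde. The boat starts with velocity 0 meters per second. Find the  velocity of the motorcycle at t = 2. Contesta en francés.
En partant de la position x(t) = 4·t^3 + 5·t^2 + t + 5, nous prenons 1 dérivée. En dérivant la position, nous obtenons la vitesse: v(t) = 12·t^2 + 10·t + 1. Nous avons la vitesse v(t) = 12·t^2 + 10·t + 1. En substituant t = 2: v(2) = 69.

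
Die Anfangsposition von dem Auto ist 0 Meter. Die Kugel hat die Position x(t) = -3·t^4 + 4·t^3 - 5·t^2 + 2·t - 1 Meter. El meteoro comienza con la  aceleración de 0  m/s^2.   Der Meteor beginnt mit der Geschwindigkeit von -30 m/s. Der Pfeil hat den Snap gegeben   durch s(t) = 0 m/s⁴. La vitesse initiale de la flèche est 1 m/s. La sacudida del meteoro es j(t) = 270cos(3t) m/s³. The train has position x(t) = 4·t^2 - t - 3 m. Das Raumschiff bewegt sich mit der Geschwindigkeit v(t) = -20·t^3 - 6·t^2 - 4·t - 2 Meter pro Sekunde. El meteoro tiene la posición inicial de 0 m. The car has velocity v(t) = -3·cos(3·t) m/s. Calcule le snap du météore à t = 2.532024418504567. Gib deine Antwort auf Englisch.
To solve this, we need to take 1 derivative of our jerk equation j(t) = 270·cos(3·t). The derivative of jerk gives snap: s(t) = -810·sin(3·t). We have snap s(t) = -810·sin(3·t). Substituting t = 2.532024418504567: s(2.532024418504567) = -783.209719024383.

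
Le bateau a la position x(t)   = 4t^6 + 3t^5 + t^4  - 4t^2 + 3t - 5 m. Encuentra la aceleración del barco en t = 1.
Para resolver esto, necesitamos tomar 2 derivadas de nuestra ecuación de la posición x(t) = 4·t^6 + 3·t^5 + t^4 - 4·t^2 + 3·t - 5. La derivada de la posición da la velocidad: v(t) = 24·t^5 + 15·t^4 + 4·t^3 - 8·t + 3. Tomando d/dt de v(t), encontramos a(t) = 120·t^4 + 60·t^3 + 12·t^2 - 8. Tenemos la aceleración a(t) = 120·t^4 + 60·t^3 + 12·t^2 - 8. Sustituyendo t = 1: a(1) = 184.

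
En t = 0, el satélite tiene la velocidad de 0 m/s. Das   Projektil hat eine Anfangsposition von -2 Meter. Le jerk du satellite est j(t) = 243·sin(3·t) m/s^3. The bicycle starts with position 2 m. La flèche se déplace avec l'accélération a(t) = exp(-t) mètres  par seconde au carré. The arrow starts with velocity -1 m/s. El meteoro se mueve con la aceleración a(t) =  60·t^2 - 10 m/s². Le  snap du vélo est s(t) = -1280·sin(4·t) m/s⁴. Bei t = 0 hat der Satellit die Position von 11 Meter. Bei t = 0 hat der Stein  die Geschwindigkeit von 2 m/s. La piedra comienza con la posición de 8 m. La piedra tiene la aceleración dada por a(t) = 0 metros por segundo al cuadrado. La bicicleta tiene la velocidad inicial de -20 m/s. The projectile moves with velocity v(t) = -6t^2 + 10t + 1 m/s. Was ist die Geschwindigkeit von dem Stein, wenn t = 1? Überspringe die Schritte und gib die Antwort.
v(1) = 2.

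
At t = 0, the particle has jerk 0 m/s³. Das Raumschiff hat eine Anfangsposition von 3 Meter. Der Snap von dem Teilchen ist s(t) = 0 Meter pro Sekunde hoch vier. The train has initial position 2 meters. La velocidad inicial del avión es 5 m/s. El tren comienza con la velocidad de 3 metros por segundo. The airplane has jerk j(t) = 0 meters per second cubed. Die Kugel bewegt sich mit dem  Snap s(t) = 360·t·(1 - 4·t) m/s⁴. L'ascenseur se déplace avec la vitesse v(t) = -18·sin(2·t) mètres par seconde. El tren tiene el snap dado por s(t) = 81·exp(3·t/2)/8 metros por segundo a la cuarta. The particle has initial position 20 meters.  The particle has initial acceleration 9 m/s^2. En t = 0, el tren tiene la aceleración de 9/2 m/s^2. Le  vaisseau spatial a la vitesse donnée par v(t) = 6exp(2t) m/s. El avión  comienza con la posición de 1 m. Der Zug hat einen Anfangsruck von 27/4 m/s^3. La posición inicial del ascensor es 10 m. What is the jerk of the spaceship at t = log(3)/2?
To solve this, we need to take 2 derivatives of our velocity equation v(t) = 6·exp(2·t). Differentiating velocity, we get acceleration: a(t) = 12·exp(2·t). The derivative of acceleration gives jerk: j(t) = 24·exp(2·t). We have jerk j(t) = 24·exp(2·t). Substituting t = log(3)/2: j(log(3)/2) = 72.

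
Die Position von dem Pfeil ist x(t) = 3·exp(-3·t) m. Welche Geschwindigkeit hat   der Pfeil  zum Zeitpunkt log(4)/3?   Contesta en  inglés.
We must differentiate our position equation x(t) = 3·exp(-3·t) 1 time. Differentiating position, we get velocity: v(t) = -9·exp(-3·t). From the given velocity equation v(t) = -9·exp(-3·t), we substitute t = log(4)/3 to get v = -9/4.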